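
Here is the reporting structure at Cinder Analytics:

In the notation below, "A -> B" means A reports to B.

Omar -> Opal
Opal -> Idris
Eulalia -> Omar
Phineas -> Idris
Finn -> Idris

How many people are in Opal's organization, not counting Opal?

2

Opal directly manages Omar. Under Omar: Eulalia (1). That's 2 in total.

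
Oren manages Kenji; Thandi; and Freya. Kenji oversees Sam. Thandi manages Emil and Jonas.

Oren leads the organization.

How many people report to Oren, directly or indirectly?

6

Oren directly manages Kenji, Thandi, Freya. Under Kenji: Sam (1). Under Thandi: Jonas, Emil (2). Freya has no reports. So Oren's organization is 3 direct reports plus everyone under them: 2 + 3 + 1 = 6.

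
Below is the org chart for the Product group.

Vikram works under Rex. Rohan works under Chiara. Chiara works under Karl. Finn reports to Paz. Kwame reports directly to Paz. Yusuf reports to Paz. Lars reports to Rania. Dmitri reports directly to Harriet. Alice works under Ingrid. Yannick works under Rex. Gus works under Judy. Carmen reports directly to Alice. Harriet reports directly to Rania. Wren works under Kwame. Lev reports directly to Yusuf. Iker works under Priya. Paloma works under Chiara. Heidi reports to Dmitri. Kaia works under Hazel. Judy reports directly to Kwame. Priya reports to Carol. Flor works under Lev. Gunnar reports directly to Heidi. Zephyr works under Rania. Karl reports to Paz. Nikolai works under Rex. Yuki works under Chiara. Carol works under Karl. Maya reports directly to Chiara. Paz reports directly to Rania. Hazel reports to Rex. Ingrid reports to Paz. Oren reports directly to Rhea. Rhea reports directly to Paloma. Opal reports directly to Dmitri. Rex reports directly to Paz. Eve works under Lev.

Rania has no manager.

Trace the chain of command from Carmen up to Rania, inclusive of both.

Carmen reports to Alice. Alice reports to Ingrid. Ingrid reports to Paz. Paz reports to Rania. Rania is at the top.

Carmen -> Alice -> Ingrid -> Paz -> Rania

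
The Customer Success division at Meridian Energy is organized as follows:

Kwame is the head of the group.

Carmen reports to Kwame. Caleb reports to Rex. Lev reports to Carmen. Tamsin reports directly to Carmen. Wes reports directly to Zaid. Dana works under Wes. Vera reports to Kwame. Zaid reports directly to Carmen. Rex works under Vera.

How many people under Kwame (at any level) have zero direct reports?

4

The people in Kwame's organization with no one reporting to them are Caleb, Tamsin, Lev, Dana. That is 4.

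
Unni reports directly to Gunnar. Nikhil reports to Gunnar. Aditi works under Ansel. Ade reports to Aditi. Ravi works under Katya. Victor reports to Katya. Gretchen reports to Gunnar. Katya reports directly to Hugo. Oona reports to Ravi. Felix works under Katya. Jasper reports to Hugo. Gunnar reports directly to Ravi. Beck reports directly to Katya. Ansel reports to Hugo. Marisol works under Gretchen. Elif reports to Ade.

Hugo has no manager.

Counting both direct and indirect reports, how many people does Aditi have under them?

2

Aditi directly manages Ade. Under Ade: Elif (1). That's 2 in total.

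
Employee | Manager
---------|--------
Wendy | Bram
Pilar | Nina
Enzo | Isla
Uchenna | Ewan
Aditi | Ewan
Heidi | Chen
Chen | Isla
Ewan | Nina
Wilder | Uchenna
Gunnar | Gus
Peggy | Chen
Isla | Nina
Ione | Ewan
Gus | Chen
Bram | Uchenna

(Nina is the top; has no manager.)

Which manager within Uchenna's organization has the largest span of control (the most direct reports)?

Uchenna

Direct-report counts within Uchenna's organization: Uchenna has 2; Bram has 1. The largest is 2, held by Uchenna.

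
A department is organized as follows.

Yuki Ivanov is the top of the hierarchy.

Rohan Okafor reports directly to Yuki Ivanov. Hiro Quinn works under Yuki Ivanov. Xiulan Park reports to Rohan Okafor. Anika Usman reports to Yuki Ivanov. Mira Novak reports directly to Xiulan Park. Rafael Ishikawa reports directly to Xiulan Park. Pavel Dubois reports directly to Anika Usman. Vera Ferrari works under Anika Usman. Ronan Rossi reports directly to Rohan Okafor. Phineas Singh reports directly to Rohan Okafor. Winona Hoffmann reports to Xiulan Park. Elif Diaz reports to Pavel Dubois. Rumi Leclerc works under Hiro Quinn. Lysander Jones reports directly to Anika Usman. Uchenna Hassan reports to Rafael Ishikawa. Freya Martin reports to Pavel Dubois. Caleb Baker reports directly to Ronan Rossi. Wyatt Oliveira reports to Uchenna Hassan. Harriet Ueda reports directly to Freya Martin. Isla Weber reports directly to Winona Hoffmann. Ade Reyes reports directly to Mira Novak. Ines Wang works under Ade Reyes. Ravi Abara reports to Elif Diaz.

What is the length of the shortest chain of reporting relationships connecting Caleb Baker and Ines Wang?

Caleb Baker is 2 levels below Rohan Okafor, and Ines Wang is 4 levels below Rohan Okafor (their lowest common manager). The shortest path runs up from Caleb Baker to Rohan Okafor and back down to Ines Wang: 2 + 4 = 6 links.

6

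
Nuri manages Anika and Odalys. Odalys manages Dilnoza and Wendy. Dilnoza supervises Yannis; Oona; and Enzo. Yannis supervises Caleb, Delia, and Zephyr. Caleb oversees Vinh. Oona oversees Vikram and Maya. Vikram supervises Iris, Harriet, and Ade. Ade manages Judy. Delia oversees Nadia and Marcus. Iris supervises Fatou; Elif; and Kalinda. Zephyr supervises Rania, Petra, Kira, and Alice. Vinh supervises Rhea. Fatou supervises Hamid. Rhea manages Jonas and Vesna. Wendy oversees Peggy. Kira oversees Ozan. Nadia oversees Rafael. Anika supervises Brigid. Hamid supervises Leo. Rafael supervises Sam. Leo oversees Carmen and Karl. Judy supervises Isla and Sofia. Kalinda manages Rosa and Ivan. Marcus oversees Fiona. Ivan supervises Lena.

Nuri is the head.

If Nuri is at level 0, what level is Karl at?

Chain from Karl up to Nuri: Karl → Leo → Hamid → Fatou → Iris → Vikram → Oona → Dilnoza → Odalys → Nuri. That is 9 steps up, so Karl is 9 levels below Nuri.

9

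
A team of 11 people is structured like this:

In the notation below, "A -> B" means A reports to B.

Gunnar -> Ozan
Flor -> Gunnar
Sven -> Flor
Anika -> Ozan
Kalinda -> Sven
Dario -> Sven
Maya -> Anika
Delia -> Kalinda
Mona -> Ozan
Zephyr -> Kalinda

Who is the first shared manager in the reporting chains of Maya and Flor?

Ozan

Maya's chain of managers is Anika, Ozan. Flor's chain of managers is Gunnar, Ozan. The first manager that appears in both chains is Ozan.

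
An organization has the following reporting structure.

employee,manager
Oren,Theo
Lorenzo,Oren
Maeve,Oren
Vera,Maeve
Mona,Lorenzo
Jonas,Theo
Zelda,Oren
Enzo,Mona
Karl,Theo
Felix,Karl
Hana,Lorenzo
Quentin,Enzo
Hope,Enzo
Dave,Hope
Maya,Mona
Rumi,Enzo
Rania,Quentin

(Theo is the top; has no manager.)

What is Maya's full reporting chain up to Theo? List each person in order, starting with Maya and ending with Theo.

Maya -> Mona -> Lorenzo -> Oren -> Theo

Maya reports to Mona. Mona reports to Lorenzo. Lorenzo reports to Oren. Oren reports to Theo. Theo is at the top.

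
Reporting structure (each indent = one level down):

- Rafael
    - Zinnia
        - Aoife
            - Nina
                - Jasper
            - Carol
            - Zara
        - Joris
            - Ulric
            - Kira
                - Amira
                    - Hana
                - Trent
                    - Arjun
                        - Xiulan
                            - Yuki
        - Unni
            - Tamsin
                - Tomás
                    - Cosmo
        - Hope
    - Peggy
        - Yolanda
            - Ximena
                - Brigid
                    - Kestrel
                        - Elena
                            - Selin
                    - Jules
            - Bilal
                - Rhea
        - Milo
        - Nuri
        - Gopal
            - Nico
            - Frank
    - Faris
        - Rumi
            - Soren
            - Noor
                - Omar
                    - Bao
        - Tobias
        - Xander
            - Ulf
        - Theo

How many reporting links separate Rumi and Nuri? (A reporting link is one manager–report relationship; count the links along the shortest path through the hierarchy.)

4

Rumi is 2 levels below Rafael, and Nuri is 2 levels below Rafael (their lowest common manager). The shortest path runs up from Rumi to Rafael and back down to Nuri: 2 + 2 = 4 links.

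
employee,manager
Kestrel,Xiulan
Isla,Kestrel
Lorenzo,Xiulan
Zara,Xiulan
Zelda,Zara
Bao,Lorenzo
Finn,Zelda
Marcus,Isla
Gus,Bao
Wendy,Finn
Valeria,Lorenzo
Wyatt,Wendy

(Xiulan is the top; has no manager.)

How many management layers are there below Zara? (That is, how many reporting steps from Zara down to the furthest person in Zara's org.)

The longest chain under Zara runs Zara → Zelda → Finn → Wendy → Wyatt, which is 4 levels below Zara.

4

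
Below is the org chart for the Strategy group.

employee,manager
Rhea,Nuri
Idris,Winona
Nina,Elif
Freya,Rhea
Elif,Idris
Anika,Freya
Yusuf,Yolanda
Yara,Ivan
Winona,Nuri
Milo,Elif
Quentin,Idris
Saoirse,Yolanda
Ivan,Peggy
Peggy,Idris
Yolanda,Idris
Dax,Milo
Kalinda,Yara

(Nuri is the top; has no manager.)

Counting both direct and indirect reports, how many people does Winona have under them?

13

Winona directly manages Idris. Under Idris: Quentin, Yolanda, Saoirse, Yusuf, Peggy, Ivan, Yara, Kalinda, Elif, Nina, Milo, Dax (12). That's 13 in total.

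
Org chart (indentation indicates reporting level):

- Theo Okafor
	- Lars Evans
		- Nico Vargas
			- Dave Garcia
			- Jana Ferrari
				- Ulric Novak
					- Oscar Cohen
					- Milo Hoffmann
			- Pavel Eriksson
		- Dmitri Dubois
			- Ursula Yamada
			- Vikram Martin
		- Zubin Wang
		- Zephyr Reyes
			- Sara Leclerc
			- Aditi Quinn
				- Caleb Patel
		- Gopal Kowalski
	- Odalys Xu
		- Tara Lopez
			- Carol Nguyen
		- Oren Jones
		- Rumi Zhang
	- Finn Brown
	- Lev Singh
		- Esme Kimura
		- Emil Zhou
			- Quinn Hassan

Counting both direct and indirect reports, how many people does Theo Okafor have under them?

27

Theo Okafor directly manages Lars Evans, Odalys Xu, Finn Brown, Lev Singh. Under Lars Evans: Gopal Kowalski, Zephyr Reyes, Aditi Quinn, Caleb Patel, Sara Leclerc, Zubin Wang, Dmitri Dubois, Vikram Martin, Ursula Yamada, Nico Vargas, Pavel Eriksson, Jana Ferrari, Ulric Novak, Milo Hoffmann, Oscar Cohen, Dave Garcia (16). Under Odalys Xu: Rumi Zhang, Oren Jones, Tara Lopez, Carol Nguyen (4). Finn Brown has no reports. Under Lev Singh: Emil Zhou, Quinn Hassan, Esme Kimura (3). So Theo Okafor's organization is 4 direct reports plus everyone under them: 17 + 5 + 1 + 4 = 27.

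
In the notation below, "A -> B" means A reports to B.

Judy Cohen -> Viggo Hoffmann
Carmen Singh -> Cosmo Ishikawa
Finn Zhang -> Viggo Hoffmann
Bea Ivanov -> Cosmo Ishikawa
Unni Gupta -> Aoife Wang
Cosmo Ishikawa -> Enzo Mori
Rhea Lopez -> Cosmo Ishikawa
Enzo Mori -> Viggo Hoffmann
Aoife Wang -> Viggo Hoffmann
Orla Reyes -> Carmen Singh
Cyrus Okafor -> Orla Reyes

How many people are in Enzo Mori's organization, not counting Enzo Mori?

Enzo Mori directly manages Cosmo Ishikawa. Under Cosmo Ishikawa: Bea Ivanov, Rhea Lopez, Carmen Singh, Orla Reyes, Cyrus Okafor (5). That's 6 in total.

6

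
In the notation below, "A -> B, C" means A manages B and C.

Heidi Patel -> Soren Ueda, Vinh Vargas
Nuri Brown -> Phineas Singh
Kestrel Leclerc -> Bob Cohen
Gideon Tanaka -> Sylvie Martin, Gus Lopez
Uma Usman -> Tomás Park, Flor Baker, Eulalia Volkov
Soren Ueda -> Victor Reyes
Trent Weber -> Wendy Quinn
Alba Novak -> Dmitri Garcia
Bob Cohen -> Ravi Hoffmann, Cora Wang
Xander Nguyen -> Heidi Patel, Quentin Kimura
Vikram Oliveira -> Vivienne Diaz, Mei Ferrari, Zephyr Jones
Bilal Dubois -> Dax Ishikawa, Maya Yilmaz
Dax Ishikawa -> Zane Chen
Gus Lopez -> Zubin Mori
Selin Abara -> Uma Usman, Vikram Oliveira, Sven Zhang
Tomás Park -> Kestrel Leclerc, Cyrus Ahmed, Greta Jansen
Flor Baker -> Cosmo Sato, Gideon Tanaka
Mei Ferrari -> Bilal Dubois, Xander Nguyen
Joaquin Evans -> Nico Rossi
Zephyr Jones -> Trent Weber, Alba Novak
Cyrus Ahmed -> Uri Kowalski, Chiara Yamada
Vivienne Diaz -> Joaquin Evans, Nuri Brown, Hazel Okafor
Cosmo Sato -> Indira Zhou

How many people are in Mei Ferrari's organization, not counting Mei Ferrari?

Mei Ferrari directly manages Bilal Dubois, Xander Nguyen. Under Bilal Dubois: Maya Yilmaz, Dax Ishikawa, Zane Chen (3). Under Xander Nguyen: Quentin Kimura, Heidi Patel, Vinh Vargas, Soren Ueda, Victor Reyes (5). So Mei Ferrari's organization is 2 direct reports plus everyone under them: 4 + 6 = 10.

10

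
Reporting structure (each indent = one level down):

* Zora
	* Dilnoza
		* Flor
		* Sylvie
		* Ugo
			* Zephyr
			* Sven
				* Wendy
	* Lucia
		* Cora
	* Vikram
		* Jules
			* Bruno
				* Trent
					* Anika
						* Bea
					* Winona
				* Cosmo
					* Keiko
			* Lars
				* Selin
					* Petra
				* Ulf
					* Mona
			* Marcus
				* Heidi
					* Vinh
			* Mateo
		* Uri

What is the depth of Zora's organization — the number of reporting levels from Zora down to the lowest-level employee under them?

6

The longest chain under Zora runs Zora → Vikram → Jules → Bruno → Trent → Anika → Bea, which is 6 levels below Zora.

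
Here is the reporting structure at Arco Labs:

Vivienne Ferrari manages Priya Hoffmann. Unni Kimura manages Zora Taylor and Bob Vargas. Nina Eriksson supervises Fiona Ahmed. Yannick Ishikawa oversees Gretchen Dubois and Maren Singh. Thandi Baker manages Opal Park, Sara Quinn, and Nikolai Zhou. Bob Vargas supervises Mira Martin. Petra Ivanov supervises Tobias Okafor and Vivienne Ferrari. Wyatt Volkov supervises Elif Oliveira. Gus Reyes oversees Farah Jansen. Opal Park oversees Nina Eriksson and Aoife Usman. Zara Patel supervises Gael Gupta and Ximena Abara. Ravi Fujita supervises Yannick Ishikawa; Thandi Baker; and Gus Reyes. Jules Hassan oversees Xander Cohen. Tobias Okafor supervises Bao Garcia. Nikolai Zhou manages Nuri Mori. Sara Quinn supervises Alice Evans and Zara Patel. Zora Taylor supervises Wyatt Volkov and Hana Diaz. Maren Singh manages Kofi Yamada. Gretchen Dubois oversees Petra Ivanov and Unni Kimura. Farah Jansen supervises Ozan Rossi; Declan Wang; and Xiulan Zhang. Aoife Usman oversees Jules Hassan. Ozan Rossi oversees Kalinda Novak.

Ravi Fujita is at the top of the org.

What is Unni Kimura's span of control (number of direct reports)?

Unni Kimura directly manages Zora Taylor, Bob Vargas. That is 2 direct reports.

2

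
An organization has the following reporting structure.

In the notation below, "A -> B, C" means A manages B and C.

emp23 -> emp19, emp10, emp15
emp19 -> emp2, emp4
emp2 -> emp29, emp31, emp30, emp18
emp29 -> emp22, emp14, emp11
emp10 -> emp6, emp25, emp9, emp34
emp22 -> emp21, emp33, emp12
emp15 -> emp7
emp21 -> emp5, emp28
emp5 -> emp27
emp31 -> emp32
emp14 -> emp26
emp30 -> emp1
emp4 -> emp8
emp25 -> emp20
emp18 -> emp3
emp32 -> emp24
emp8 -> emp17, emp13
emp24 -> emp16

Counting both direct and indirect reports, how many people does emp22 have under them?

6

emp22 directly manages emp21, emp33, emp12. Under emp21: emp28, emp5, emp27 (3). emp33 has no reports. emp12 has no reports. So emp22's organization is 3 direct reports plus everyone under them: 4 + 1 + 1 = 6.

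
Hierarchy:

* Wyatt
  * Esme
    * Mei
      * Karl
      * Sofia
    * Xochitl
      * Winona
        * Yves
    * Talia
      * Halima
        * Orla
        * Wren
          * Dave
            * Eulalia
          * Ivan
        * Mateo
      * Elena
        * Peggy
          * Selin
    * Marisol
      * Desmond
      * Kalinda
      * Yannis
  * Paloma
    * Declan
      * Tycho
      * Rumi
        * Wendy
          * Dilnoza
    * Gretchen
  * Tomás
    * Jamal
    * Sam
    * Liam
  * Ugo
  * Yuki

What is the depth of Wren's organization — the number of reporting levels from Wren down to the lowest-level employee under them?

The longest chain under Wren runs Wren → Dave → Eulalia, which is 2 levels below Wren.

2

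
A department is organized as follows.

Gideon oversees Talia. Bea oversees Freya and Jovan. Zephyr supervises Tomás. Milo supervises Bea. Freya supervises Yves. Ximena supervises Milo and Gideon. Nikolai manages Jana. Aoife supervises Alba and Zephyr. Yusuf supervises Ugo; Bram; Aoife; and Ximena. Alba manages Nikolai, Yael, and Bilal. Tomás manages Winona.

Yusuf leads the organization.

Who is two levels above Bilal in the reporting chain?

Aoife

Bilal reports to Alba, and Alba reports to Aoife. So Bilal's skip-level manager is Aoife.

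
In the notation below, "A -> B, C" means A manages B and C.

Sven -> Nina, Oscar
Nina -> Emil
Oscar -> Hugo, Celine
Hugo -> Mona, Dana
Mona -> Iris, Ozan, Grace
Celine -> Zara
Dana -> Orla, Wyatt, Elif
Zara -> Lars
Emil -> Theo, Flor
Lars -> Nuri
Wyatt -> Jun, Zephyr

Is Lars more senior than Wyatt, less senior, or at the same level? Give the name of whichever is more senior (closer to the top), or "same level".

Both Lars and Wyatt are 4 levels below Sven.

same level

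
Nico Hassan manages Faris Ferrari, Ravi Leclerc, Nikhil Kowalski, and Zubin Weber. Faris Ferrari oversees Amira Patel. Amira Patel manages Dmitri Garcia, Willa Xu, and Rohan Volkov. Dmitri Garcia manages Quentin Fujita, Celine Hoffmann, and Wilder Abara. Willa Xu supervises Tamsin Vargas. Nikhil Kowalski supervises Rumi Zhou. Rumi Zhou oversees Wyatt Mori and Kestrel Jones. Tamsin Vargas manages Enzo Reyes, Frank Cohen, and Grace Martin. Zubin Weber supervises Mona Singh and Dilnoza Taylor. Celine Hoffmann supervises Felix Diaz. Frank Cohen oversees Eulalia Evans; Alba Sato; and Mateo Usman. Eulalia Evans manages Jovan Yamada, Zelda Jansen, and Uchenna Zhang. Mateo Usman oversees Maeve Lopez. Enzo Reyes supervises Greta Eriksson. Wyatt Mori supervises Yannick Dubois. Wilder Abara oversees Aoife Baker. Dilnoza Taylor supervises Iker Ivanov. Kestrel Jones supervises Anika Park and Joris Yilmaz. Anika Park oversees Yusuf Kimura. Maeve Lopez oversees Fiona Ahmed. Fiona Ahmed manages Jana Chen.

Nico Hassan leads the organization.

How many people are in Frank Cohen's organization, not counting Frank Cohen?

9

Frank Cohen directly manages Eulalia Evans, Mateo Usman, Alba Sato. Under Eulalia Evans: Jovan Yamada, Zelda Jansen, Uchenna Zhang (3). Under Mateo Usman: Maeve Lopez, Fiona Ahmed, Jana Chen (3). Alba Sato has no reports. So Frank Cohen's organization is 3 direct reports plus everyone under them: 4 + 4 + 1 = 9.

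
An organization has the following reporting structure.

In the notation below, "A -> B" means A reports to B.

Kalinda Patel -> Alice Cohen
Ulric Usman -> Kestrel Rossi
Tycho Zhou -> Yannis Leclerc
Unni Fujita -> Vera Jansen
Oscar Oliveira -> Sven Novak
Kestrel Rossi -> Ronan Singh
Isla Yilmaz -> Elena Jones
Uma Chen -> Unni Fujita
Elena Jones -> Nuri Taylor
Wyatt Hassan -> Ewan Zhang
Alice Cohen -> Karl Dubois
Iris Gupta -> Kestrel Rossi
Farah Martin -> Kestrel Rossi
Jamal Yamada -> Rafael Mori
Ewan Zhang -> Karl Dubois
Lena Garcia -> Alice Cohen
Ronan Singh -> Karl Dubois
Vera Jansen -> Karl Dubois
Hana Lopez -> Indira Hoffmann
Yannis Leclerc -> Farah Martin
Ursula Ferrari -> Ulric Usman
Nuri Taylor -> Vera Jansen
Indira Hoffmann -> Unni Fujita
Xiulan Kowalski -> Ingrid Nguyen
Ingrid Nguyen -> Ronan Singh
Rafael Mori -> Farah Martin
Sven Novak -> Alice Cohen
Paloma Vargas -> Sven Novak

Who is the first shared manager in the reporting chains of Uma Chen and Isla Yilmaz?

Vera Jansen

Uma Chen's chain of managers is Unni Fujita, Vera Jansen, Karl Dubois. Isla Yilmaz's chain of managers is Elena Jones, Nuri Taylor, Vera Jansen, Karl Dubois. The first manager that appears in both chains is Vera Jansen.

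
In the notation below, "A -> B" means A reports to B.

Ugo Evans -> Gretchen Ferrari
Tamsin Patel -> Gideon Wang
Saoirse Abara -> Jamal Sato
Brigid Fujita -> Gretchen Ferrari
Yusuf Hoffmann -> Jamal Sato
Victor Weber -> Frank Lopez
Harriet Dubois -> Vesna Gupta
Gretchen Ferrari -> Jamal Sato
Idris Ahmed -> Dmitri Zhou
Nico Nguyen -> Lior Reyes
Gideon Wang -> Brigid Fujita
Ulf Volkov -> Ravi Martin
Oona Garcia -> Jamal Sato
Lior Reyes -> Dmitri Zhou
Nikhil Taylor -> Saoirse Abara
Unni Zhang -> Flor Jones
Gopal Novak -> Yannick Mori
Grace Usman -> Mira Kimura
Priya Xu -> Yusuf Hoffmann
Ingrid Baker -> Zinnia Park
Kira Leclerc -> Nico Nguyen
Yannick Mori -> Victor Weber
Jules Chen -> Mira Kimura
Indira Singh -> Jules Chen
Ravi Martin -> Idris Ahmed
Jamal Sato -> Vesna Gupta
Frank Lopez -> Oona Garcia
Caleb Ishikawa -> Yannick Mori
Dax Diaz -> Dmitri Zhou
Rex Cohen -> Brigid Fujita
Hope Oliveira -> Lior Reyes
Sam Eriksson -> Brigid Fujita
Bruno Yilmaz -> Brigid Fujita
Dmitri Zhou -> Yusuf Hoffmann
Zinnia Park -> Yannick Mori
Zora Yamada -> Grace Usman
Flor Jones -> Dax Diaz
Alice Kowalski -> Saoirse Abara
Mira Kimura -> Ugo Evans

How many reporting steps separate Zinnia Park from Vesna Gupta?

6

Chain from Zinnia Park up to Vesna Gupta: Zinnia Park → Yannick Mori → Victor Weber → Frank Lopez → Oona Garcia → Jamal Sato → Vesna Gupta. That is 6 steps up, so Zinnia Park is 6 levels below Vesna Gupta.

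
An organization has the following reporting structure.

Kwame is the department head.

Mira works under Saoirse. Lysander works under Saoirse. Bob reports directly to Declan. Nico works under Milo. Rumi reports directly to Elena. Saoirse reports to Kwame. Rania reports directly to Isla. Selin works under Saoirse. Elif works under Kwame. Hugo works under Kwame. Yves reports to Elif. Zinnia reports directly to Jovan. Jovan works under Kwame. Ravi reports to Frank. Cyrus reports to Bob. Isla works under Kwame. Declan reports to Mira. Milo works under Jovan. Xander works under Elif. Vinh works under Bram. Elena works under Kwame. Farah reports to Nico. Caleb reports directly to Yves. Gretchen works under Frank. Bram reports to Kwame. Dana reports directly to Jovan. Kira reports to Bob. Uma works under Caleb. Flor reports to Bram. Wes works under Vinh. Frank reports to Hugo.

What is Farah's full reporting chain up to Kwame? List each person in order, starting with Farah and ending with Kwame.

Farah reports to Nico. Nico reports to Milo. Milo reports to Jovan. Jovan reports to Kwame. Kwame is at the top.

Farah -> Nico -> Milo -> Jovan -> Kwame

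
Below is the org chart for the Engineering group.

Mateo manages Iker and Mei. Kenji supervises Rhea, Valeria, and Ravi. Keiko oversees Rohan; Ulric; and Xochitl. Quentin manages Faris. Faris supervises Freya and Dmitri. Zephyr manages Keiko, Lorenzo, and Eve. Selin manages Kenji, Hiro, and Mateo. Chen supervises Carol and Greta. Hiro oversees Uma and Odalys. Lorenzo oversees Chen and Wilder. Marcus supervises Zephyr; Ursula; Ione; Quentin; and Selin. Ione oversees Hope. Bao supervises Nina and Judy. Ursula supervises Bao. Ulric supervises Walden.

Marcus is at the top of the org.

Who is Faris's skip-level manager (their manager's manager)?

Faris reports to Quentin, and Quentin reports to Marcus. So Faris's skip-level manager is Marcus.

Marcus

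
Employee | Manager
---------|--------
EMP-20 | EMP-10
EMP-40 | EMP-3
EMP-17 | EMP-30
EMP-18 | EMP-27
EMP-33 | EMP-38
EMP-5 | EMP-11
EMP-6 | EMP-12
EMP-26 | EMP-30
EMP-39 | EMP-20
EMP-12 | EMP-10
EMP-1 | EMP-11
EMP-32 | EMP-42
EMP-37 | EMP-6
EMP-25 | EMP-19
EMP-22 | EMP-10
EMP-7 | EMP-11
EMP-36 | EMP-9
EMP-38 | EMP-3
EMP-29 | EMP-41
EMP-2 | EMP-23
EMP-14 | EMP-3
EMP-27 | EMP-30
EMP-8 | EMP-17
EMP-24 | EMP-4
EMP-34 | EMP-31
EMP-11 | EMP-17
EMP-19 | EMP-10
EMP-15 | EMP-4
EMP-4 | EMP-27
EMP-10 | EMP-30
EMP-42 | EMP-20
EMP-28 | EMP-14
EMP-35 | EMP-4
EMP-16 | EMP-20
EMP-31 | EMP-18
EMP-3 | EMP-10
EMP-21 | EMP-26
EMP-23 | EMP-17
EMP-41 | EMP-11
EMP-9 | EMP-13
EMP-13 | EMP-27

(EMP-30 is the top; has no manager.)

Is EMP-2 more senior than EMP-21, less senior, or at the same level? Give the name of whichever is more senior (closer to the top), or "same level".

EMP-2 is 3 levels below EMP-30; EMP-21 is 2. EMP-21 is higher.

EMP-21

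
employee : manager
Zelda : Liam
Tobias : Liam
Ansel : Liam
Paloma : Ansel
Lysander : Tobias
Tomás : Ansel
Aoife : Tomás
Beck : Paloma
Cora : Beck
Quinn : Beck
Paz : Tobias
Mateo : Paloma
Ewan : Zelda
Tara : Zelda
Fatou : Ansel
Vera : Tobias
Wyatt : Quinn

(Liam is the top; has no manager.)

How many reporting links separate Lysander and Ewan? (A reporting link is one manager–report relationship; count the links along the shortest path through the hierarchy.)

Lysander is 2 levels below Liam, and Ewan is 2 levels below Liam (their lowest common manager). The shortest path runs up from Lysander to Liam and back down to Ewan: 2 + 2 = 4 links.

4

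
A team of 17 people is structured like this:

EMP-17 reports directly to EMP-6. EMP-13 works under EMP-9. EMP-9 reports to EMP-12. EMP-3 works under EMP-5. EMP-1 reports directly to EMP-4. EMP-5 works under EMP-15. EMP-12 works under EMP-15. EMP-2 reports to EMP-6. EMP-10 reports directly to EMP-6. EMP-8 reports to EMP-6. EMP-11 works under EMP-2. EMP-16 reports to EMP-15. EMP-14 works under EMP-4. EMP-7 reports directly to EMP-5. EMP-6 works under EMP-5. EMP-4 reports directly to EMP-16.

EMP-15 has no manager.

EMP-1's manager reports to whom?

EMP-1 reports to EMP-4, and EMP-4 reports to EMP-16. So EMP-1's skip-level manager is EMP-16.

EMP-16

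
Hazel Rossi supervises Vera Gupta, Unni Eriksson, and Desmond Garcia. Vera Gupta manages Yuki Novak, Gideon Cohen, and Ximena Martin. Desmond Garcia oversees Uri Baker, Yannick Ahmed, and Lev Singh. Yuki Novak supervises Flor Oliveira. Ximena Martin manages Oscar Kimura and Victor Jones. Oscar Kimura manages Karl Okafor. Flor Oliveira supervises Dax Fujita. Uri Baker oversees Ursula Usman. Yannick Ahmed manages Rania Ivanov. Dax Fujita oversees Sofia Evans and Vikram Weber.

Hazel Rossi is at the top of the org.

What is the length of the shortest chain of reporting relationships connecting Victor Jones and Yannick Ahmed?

Victor Jones is 3 levels below Hazel Rossi, and Yannick Ahmed is 2 levels below Hazel Rossi (their lowest common manager). The shortest path runs up from Victor Jones to Hazel Rossi and back down to Yannick Ahmed: 3 + 2 = 5 links.

5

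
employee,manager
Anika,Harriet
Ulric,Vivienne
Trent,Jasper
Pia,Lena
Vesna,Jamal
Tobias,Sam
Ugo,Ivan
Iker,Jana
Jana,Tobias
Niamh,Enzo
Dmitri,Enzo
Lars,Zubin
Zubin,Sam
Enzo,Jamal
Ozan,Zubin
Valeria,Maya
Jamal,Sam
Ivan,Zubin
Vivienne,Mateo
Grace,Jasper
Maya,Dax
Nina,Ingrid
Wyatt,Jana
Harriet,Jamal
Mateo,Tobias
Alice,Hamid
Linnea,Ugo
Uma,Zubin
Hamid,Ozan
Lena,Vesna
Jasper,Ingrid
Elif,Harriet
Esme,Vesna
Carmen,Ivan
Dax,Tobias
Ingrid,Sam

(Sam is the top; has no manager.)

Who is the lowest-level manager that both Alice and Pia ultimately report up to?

Alice's chain of managers is Hamid, Ozan, Zubin, Sam. Pia's chain of managers is Lena, Vesna, Jamal, Sam. The first manager that appears in both chains is Sam.

Sam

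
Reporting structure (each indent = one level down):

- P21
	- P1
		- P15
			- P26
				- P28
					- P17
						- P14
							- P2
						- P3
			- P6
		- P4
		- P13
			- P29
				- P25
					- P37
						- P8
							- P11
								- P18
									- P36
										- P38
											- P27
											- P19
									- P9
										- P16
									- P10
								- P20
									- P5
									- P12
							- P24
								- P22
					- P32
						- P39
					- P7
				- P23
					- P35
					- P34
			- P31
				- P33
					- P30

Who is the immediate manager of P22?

P24

P22 reports directly to P24.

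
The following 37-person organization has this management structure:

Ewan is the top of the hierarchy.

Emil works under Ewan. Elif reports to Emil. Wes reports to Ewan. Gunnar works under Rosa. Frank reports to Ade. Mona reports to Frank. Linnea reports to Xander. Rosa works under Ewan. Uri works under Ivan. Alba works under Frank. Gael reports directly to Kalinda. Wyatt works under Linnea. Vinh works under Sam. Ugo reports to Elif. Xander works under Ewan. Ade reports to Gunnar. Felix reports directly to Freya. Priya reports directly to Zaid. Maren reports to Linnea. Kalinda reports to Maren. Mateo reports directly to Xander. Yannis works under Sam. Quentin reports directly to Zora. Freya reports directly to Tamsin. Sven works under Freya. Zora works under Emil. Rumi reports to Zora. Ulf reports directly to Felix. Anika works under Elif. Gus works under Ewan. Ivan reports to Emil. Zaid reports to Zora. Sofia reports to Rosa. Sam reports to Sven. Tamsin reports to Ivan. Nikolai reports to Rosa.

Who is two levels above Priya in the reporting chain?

Priya reports to Zaid, and Zaid reports to Zora. So Priya's skip-level manager is Zora.

Zora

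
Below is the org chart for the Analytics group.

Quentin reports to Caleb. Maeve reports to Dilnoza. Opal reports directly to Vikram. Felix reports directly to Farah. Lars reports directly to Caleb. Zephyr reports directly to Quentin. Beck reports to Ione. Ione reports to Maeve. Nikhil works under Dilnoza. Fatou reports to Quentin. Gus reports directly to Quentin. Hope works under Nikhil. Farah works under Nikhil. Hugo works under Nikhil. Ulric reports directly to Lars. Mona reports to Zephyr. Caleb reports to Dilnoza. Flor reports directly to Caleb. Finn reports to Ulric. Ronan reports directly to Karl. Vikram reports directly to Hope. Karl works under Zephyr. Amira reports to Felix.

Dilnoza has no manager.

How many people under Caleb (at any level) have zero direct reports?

The people in Caleb's organization with no one reporting to them are Flor, Finn, Gus, Fatou, Ronan, Mona. That is 6.

6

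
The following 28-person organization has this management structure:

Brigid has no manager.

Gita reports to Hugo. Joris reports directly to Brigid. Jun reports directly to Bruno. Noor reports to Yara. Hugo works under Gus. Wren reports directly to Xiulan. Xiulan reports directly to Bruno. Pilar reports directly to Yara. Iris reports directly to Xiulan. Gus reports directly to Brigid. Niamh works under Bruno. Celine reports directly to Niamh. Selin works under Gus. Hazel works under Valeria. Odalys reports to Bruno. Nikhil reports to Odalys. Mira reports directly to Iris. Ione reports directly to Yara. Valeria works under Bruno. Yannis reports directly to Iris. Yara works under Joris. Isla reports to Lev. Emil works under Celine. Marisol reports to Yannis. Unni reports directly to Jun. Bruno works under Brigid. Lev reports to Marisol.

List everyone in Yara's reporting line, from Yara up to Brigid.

Yara -> Joris -> Brigid

Yara reports to Joris. Joris reports to Brigid. Brigid is at the top.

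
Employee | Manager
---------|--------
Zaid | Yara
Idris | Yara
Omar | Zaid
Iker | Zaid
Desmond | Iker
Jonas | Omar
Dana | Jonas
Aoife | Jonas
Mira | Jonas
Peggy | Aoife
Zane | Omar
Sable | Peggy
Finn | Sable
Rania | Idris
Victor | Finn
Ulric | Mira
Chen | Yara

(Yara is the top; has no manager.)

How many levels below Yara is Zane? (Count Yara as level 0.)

Chain from Zane up to Yara: Zane → Omar → Zaid → Yara. That is 3 steps up, so Zane is 3 levels below Yara.

3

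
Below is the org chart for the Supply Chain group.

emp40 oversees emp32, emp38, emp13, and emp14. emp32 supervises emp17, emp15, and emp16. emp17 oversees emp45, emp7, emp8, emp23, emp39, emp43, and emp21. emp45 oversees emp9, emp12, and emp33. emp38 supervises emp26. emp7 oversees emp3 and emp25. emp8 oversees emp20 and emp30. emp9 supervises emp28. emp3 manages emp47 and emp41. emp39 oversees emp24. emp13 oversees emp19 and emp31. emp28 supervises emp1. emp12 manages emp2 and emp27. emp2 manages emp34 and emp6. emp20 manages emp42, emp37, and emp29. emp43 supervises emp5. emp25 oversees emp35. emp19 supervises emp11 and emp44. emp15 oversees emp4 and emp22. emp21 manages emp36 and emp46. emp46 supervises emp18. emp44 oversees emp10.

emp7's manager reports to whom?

emp7 reports to emp17, and emp17 reports to emp32. So emp7's skip-level manager is emp32.

emp32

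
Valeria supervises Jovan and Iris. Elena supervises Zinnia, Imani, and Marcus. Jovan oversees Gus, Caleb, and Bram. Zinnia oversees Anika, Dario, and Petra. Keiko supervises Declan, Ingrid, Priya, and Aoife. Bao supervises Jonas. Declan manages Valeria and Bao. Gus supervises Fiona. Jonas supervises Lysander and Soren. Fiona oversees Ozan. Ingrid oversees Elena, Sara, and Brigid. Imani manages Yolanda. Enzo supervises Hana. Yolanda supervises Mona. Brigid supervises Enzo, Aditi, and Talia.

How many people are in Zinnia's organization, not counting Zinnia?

3

Zinnia directly manages Dario, Petra, Anika. Dario has no reports. Petra has no reports. Anika has no reports. So Zinnia's organization is 3 direct reports plus everyone under them: 1 + 1 + 1 = 3.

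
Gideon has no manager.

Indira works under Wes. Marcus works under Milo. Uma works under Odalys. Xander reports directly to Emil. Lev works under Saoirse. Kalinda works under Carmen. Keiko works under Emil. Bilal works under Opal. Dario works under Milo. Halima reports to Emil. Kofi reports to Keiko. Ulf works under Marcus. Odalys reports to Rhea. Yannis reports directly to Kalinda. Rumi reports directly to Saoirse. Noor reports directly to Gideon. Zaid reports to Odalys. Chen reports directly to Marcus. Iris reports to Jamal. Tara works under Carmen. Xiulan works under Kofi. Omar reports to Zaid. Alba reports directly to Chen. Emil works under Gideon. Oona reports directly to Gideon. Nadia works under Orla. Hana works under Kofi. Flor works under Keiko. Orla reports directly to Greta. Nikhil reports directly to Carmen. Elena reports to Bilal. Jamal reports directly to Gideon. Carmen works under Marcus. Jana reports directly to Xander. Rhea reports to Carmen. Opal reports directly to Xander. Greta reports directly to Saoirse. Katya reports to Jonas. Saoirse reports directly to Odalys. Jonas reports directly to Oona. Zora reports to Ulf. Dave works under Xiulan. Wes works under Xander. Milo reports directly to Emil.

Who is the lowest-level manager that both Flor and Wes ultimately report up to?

Flor's chain of managers is Keiko, Emil, Gideon. Wes's chain of managers is Xander, Emil, Gideon. The first manager that appears in both chains is Emil.

Emil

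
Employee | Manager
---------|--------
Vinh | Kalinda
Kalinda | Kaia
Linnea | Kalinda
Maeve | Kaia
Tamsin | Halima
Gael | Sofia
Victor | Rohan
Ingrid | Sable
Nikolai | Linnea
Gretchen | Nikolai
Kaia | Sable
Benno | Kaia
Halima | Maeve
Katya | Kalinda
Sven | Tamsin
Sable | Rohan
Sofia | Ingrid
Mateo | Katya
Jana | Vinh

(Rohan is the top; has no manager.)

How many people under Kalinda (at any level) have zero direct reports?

3

The people in Kalinda's organization with no one reporting to them are Jana, Mateo, Gretchen. That is 3.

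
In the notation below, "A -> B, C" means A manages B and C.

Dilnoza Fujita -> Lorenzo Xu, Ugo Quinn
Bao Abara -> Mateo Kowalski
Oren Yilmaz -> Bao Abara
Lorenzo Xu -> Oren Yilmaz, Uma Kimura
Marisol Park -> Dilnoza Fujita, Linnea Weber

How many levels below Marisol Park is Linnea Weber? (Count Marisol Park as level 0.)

1

Chain from Linnea Weber up to Marisol Park: Linnea Weber → Marisol Park. That is 1 step up, so Linnea Weber is 1 level below Marisol Park.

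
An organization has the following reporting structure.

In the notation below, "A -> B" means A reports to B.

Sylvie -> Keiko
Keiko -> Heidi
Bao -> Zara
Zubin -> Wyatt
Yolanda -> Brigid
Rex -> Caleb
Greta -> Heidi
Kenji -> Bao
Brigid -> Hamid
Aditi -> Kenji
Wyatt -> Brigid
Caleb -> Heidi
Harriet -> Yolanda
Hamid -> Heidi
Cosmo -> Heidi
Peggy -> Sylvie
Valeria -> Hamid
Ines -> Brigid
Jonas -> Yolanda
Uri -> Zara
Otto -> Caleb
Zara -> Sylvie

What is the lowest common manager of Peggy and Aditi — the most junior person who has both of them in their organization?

Peggy's chain of managers is Sylvie, Keiko, Heidi. Aditi's chain of managers is Kenji, Bao, Zara, Sylvie, Keiko, Heidi. The first manager that appears in both chains is Sylvie.

Sylvie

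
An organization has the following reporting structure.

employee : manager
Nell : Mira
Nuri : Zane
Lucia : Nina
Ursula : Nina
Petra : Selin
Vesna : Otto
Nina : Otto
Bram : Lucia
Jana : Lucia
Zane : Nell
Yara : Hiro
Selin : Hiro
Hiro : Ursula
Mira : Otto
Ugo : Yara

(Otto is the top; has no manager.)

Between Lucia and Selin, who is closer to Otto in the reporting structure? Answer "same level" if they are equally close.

Lucia

Lucia is 2 levels below Otto; Selin is 4. Lucia is higher.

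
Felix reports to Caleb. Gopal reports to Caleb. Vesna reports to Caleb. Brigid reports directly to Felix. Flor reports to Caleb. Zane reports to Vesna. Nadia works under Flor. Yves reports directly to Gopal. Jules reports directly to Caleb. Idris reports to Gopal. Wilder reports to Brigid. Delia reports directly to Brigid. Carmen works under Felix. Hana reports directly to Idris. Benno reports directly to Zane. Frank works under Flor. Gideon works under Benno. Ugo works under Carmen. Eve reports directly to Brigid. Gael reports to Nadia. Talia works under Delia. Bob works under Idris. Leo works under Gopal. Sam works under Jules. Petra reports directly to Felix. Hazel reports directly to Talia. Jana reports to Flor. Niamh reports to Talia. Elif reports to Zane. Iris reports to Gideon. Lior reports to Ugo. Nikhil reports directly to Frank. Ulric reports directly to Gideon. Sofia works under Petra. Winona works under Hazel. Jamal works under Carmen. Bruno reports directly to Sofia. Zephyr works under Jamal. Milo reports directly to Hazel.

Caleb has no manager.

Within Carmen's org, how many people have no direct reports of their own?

2

The people in Carmen's organization with no one reporting to them are Zephyr, Lior. That is 2.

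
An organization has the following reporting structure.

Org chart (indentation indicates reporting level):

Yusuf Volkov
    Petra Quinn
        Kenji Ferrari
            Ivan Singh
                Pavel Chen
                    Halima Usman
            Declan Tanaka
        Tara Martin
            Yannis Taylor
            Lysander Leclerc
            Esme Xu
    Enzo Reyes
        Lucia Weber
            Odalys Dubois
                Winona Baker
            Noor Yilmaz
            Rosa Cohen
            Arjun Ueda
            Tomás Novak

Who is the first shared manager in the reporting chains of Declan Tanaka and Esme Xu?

Petra Quinn

Declan Tanaka's chain of managers is Kenji Ferrari, Petra Quinn, Yusuf Volkov. Esme Xu's chain of managers is Tara Martin, Petra Quinn, Yusuf Volkov. The first manager that appears in both chains is Petra Quinn.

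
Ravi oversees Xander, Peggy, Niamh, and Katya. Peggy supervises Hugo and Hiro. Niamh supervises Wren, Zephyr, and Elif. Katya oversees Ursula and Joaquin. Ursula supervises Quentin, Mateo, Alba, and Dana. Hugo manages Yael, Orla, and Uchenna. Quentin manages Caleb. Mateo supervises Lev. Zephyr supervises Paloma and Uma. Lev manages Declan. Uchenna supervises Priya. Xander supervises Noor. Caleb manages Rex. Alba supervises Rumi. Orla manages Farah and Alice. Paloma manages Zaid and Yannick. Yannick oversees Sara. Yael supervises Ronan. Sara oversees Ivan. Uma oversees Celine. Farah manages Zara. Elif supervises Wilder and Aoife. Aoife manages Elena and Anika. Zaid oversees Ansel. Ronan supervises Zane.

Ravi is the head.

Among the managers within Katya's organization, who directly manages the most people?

Ursula

Direct-report counts within Katya's organization: Katya has 2; Ursula has 4; Alba has 1; Mateo has 1; Lev has 1; Quentin has 1; Caleb has 1. The largest is 4, held by Ursula.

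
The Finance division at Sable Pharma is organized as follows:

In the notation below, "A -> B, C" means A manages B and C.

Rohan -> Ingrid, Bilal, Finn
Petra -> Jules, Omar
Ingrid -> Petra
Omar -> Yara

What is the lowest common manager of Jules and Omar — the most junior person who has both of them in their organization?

Petra

Jules's chain of managers is Petra, Ingrid, Rohan. Omar's chain of managers is Petra, Ingrid, Rohan. The first manager that appears in both chains is Petra.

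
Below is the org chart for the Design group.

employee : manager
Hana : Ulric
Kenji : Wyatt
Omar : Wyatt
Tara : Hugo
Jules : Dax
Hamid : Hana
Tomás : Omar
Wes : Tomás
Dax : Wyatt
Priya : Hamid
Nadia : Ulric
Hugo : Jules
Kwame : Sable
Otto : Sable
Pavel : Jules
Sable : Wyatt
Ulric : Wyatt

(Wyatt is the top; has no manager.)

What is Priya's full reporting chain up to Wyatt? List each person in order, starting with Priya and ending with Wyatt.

Priya reports to Hamid. Hamid reports to Hana. Hana reports to Ulric. Ulric reports to Wyatt. Wyatt is at the top.

Priya -> Hamid -> Hana -> Ulric -> Wyatt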